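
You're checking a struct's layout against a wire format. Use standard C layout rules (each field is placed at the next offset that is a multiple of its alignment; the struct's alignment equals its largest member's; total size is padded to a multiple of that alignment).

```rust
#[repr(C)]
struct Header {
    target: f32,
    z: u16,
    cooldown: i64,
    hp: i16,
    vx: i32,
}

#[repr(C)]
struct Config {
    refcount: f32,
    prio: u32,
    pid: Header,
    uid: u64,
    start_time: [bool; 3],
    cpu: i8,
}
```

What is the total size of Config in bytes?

Header: 0..4  target  (4B, 4-aligned); 4..6  z  (2B, 2-aligned); 6..8  -- padding (2B); 8..16  cooldown  (8B, 8-aligned); 16..18  hp  (2B, 2-aligned); 18..20  -- padding (2B); 20..24  vx  (4B, 4-aligned); sizeof = 24, alignof = 8
0..4  refcount  (4B, 4-aligned)
4..8  prio  (4B, 4-aligned)
8..32  pid  (24B, 8-aligned)
32..40  uid  (8B, 8-aligned)
40..43  start_time  (3B, 1-aligned)
43..44  cpu  (1B, 1-aligned)
44..48  -- tail padding (4B)
sizeof = 48, alignof = 8

48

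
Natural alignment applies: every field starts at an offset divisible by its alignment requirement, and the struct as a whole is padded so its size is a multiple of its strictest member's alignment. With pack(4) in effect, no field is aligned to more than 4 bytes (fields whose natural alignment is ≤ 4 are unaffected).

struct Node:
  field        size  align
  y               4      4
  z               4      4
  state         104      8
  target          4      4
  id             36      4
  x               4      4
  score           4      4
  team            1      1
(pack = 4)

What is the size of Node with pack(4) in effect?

164

y at 0 (size 4, align 4) → ends 4
z at 4 (size 4, align 4) → ends 8
state at 8 (size 104, align 4) → ends 112
target at 112 (size 4, align 4) → ends 116
id at 116 (size 36, align 4) → ends 152
x at 152 (size 4, align 4) → ends 156
score at 156 (size 4, align 4) → ends 160
team at 160 (size 1, align 1) → ends 161
tail pad 3 to reach multiple of 4
total 164 bytes, alignment 4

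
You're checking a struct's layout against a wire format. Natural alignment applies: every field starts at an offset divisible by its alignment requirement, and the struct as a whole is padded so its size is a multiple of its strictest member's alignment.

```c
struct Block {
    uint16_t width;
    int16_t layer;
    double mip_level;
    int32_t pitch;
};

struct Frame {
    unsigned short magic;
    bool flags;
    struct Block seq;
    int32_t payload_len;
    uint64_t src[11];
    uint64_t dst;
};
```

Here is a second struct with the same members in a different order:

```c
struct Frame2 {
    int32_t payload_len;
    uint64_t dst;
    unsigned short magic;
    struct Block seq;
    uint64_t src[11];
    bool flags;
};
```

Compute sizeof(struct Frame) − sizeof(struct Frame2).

Block: @0: width [2B, align 2] → 2; @2: layer [2B, align 2] → 4; +4 pad (align 8); @8: mip_level [8B, align 8] → 16; @16: pitch [4B, align 4] → 20; +4 tail pad (align 8); size 24, align 8
@0: magic [2B, align 2] → 2
@2: flags [1B, align 1] → 3
+5 pad (align 8)
@8: seq [24B, align 8] → 32
@32: payload_len [4B, align 4] → 36
+4 pad (align 8)
@40: src [88B, align 8] → 128
@128: dst [8B, align 8] → 136
size 136, align 8
— Frame2 —
@0: payload_len [4B, align 4] → 4
+4 pad (align 8)
@8: dst [8B, align 8] → 16
@16: magic [2B, align 2] → 18
+6 pad (align 8)
@24: seq [24B, align 8] → 48
@48: src [88B, align 8] → 136
@136: flags [1B, align 1] → 137
+7 tail pad (align 8)
size 144, align 8
136 − 144 = -8

-8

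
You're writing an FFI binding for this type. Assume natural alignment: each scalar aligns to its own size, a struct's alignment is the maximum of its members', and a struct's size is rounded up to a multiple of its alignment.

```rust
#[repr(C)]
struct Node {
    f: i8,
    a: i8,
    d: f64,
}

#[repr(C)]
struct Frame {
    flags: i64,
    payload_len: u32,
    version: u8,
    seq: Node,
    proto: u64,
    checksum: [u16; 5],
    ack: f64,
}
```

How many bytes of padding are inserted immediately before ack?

6

Node: @0: f [1B, align 1] → 1; @1: a [1B, align 1] → 2; +6 pad (align 8); @8: d [8B, align 8] → 16; size 16, align 8
@0: flags [8B, align 8] → 8
@8: payload_len [4B, align 4] → 12
@12: version [1B, align 1] → 13
+3 pad (align 8)
@16: seq [16B, align 8] → 32
@32: proto [8B, align 8] → 40
@40: checksum [10B, align 2] → 50
+6 pad (align 8)
@56: ack [8B, align 8] → 64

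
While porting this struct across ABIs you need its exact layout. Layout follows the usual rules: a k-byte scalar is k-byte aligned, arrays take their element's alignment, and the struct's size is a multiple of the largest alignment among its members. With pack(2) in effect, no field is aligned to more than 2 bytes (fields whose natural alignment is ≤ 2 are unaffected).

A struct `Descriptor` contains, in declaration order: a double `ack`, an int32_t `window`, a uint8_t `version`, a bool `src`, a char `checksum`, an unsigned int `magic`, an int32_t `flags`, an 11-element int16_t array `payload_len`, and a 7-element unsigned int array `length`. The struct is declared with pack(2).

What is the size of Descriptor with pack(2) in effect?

74

0..8  ack  (8B, 2-aligned)
8..12  window  (4B, 2-aligned)
12..13  version  (1B, 1-aligned)
13..14  src  (1B, 1-aligned)
14..15  checksum  (1B, 1-aligned)
15..16  -- padding (1B)
16..20  magic  (4B, 2-aligned)
20..24  flags  (4B, 2-aligned)
24..46  payload_len  (22B, 2-aligned)
46..74  length  (28B, 2-aligned)
sizeof = 74, alignof = 2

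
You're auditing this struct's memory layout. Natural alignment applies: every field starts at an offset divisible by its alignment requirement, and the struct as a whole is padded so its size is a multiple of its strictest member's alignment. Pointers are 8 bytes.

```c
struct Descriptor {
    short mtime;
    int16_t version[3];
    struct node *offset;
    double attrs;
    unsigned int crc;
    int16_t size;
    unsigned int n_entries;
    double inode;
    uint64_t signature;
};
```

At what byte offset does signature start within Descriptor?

mtime at 0 (size 2, align 2) → ends 2
version at 2 (size 6, align 2) → ends 8
offset at 8 (size 8, align 8) → ends 16
attrs at 16 (size 8, align 8) → ends 24
crc at 24 (size 4, align 4) → ends 28
size at 28 (size 2, align 2) → ends 30
pad 2 to align 4 for n_entries
n_entries at 32 (size 4, align 4) → ends 36
pad 4 to align 8 for inode
inode at 40 (size 8, align 8) → ends 48
signature at 48 (size 8, align 8) → ends 56

48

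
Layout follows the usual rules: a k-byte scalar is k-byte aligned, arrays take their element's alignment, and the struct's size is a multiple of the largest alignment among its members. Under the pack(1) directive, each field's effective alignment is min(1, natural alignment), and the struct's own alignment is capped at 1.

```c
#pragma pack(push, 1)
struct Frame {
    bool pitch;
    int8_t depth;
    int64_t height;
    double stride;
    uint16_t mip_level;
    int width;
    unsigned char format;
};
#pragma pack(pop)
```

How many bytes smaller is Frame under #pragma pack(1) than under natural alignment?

natural layout:
  0..1  pitch  (1B, 1-aligned)
  1..2  depth  (1B, 1-aligned)
  2..8  -- padding (6B)
  8..16  height  (8B, 8-aligned)
  16..24  stride  (8B, 8-aligned)
  24..26  mip_level  (2B, 2-aligned)
  26..28  -- padding (2B)
  28..32  width  (4B, 4-aligned)
  32..33  format  (1B, 1-aligned)
  33..40  -- tail padding (7B)
  sizeof = 40, alignof = 8
packed(1) layout:
  0..1  pitch  (1B, 1-aligned)
  1..2  depth  (1B, 1-aligned)
  2..10  height  (8B, 1-aligned)
  10..18  stride  (8B, 1-aligned)
  18..20  mip_level  (2B, 1-aligned)
  20..24  width  (4B, 1-aligned)
  24..25  format  (1B, 1-aligned)
  sizeof = 25, alignof = 1
40 − 25 = 15

15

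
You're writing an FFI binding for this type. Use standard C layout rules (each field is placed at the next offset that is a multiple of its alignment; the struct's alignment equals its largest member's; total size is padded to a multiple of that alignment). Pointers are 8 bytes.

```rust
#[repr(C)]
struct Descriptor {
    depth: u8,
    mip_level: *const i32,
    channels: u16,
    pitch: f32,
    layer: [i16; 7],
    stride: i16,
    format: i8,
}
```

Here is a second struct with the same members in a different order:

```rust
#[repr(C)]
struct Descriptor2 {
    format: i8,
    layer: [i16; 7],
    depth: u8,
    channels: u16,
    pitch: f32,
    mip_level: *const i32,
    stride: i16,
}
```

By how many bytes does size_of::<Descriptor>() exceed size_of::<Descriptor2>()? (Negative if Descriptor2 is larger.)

@0: depth [1B, align 1] → 1
+7 pad (align 8)
@8: mip_level [8B, align 8] → 16
@16: channels [2B, align 2] → 18
+2 pad (align 4)
@20: pitch [4B, align 4] → 24
@24: layer [14B, align 2] → 38
@38: stride [2B, align 2] → 40
@40: format [1B, align 1] → 41
+7 tail pad (align 8)
size 48, align 8
— Descriptor2 —
@0: format [1B, align 1] → 1
+1 pad (align 2)
@2: layer [14B, align 2] → 16
@16: depth [1B, align 1] → 17
+1 pad (align 2)
@18: channels [2B, align 2] → 20
@20: pitch [4B, align 4] → 24
@24: mip_level [8B, align 8] → 32
@32: stride [2B, align 2] → 34
+6 tail pad (align 8)
size 40, align 8
48 − 40 = 8

8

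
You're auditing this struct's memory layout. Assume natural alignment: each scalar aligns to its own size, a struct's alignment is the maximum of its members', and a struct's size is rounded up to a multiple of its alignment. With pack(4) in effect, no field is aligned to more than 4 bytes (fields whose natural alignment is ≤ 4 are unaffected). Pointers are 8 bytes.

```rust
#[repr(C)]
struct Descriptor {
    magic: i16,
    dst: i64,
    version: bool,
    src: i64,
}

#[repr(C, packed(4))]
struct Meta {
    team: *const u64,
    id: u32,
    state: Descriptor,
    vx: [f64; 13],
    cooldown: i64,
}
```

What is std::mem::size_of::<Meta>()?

156 bytes

Descriptor: @0: magic [2B, align 2] → 2; +6 pad (align 8); @8: dst [8B, align 8] → 16; @16: version [1B, align 1] → 17; +7 pad (align 8); @24: src [8B, align 8] → 32; size 32, align 8
@0: team [8B, align 4] → 8
@8: id [4B, align 4] → 12
@12: state [32B, align 4] → 44
@44: vx [104B, align 4] → 148
@148: cooldown [8B, align 4] → 156
size 156, align 4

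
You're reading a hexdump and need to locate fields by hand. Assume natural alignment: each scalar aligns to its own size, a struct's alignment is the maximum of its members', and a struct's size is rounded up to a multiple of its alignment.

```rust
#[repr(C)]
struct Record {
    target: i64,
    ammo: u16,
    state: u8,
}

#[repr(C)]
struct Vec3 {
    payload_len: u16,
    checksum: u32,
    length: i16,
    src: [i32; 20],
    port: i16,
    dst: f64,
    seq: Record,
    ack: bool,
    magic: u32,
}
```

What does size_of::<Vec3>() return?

Record: @0: target [8B, align 8] → 8; @8: ammo [2B, align 2] → 10; @10: state [1B, align 1] → 11; +5 tail pad (align 8); size 16, align 8
@0: payload_len [2B, align 2] → 2
+2 pad (align 4)
@4: checksum [4B, align 4] → 8
@8: length [2B, align 2] → 10
+2 pad (align 4)
@12: src [80B, align 4] → 92
@92: port [2B, align 2] → 94
+2 pad (align 8)
@96: dst [8B, align 8] → 104
@104: seq [16B, align 8] → 120
@120: ack [1B, align 1] → 121
+3 pad (align 4)
@124: magic [4B, align 4] → 128
size 128, align 8

128 bytes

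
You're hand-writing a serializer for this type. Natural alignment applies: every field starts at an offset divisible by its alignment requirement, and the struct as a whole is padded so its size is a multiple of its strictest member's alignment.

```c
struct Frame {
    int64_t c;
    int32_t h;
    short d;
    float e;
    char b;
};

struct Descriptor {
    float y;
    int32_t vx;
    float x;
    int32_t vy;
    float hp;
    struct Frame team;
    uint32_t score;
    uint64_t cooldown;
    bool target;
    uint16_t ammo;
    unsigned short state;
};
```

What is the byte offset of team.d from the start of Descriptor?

36

Frame: @0: c [8B, align 8] → 8; @8: h [4B, align 4] → 12; @12: d [2B, align 2] → 14; +2 pad (align 4); @16: e [4B, align 4] → 20; @20: b [1B, align 1] → 21; +3 tail pad (align 8); size 24, align 8
@0: y [4B, align 4] → 4
@4: vx [4B, align 4] → 8
@8: x [4B, align 4] → 12
@12: vy [4B, align 4] → 16
@16: hp [4B, align 4] → 20
+4 pad (align 8)
@24: team [24B, align 8] → 48
within Frame: d at 12
24 + 12 = 36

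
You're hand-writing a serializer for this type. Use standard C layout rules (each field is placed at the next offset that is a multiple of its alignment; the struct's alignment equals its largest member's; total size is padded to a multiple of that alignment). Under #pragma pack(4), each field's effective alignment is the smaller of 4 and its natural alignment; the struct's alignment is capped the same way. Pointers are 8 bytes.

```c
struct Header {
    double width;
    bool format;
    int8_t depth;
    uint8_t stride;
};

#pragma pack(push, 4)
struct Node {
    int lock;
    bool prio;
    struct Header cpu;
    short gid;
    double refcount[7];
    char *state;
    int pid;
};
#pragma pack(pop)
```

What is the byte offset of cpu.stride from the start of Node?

Header: width at 0 (size 8, align 8) → ends 8; format at 8 (size 1, align 1) → ends 9; depth at 9 (size 1, align 1) → ends 10; stride at 10 (size 1, align 1) → ends 11; tail pad 5 to reach multiple of 8; total 16 bytes, alignment 8
lock at 0 (size 4, align 4) → ends 4
prio at 4 (size 1, align 1) → ends 5
pad 3 to align 4 for cpu
cpu at 8 (size 16, align 4) → ends 24
within Header: stride at 10
8 + 10 = 18

18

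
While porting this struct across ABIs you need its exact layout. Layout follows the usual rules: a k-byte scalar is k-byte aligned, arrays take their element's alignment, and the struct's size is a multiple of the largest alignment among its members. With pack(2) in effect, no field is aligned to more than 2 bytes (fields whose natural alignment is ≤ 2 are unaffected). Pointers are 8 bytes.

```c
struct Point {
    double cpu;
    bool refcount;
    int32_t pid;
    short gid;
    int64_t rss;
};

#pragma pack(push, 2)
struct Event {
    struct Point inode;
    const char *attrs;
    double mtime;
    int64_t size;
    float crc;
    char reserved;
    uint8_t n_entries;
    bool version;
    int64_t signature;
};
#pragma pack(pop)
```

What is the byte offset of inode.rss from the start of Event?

24

Point: 0..8  cpu  (8B, 8-aligned); 8..9  refcount  (1B, 1-aligned); 9..12  -- padding (3B); 12..16  pid  (4B, 4-aligned); 16..18  gid  (2B, 2-aligned); 18..24  -- padding (6B); 24..32  rss  (8B, 8-aligned); sizeof = 32, alignof = 8
0..32  inode  (32B, 2-aligned)
within Point: rss at 24
0 + 24 = 24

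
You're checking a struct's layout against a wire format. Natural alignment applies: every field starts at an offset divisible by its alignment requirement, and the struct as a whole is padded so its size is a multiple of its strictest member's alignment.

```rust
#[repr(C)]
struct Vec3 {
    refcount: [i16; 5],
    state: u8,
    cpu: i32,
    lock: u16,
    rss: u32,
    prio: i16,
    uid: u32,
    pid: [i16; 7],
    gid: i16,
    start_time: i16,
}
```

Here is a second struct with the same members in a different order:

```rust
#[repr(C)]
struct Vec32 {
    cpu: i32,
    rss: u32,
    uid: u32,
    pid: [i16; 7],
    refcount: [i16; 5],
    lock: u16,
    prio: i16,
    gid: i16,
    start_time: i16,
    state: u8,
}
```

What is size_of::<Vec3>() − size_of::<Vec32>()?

4

0..10  refcount  (10B, 2-aligned)
10..11  state  (1B, 1-aligned)
11..12  -- padding (1B)
12..16  cpu  (4B, 4-aligned)
16..18  lock  (2B, 2-aligned)
18..20  -- padding (2B)
20..24  rss  (4B, 4-aligned)
24..26  prio  (2B, 2-aligned)
26..28  -- padding (2B)
28..32  uid  (4B, 4-aligned)
32..46  pid  (14B, 2-aligned)
46..48  gid  (2B, 2-aligned)
48..50  start_time  (2B, 2-aligned)
50..52  -- tail padding (2B)
sizeof = 52, alignof = 4
— Vec32 —
0..4  cpu  (4B, 4-aligned)
4..8  rss  (4B, 4-aligned)
8..12  uid  (4B, 4-aligned)
12..26  pid  (14B, 2-aligned)
26..36  refcount  (10B, 2-aligned)
36..38  lock  (2B, 2-aligned)
38..40  prio  (2B, 2-aligned)
40..42  gid  (2B, 2-aligned)
42..44  start_time  (2B, 2-aligned)
44..45  state  (1B, 1-aligned)
45..48  -- tail padding (3B)
sizeof = 48, alignof = 4
52 − 48 = 4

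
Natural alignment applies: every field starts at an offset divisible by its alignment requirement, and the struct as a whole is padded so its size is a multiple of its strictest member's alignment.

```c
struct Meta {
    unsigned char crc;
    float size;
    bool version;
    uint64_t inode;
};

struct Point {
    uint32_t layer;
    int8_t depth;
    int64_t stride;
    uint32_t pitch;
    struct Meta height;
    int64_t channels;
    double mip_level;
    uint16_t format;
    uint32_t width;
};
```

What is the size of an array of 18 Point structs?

1296

Meta: 0..1  crc  (1B, 1-aligned); 1..4  -- padding (3B); 4..8  size  (4B, 4-aligned); 8..9  version  (1B, 1-aligned); 9..16  -- padding (7B); 16..24  inode  (8B, 8-aligned); sizeof = 24, alignof = 8
0..4  layer  (4B, 4-aligned)
4..5  depth  (1B, 1-aligned)
5..8  -- padding (3B)
8..16  stride  (8B, 8-aligned)
16..20  pitch  (4B, 4-aligned)
20..24  -- padding (4B)
24..48  height  (24B, 8-aligned)
48..56  channels  (8B, 8-aligned)
56..64  mip_level  (8B, 8-aligned)
64..66  format  (2B, 2-aligned)
66..68  -- padding (2B)
68..72  width  (4B, 4-aligned)
sizeof = 72, alignof = 8
array of 18: 18 × 72 = 1296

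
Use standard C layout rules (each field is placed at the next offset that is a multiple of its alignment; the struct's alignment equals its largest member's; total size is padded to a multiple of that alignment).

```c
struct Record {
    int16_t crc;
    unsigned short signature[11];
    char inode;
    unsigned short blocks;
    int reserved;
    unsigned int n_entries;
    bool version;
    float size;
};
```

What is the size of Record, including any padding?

@0: crc [2B, align 2] → 2
@2: signature [22B, align 2] → 24
@24: inode [1B, align 1] → 25
+1 pad (align 2)
@26: blocks [2B, align 2] → 28
@28: reserved [4B, align 4] → 32
@32: n_entries [4B, align 4] → 36
@36: version [1B, align 1] → 37
+3 pad (align 4)
@40: size [4B, align 4] → 44
size 44, align 4

44 bytes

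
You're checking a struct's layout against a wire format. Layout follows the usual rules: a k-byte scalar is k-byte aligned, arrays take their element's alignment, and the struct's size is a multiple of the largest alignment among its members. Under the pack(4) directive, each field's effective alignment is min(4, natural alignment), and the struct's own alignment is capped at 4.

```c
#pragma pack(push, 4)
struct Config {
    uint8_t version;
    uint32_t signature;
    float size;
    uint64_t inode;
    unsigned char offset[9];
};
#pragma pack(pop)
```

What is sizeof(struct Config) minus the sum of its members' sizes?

0..1  version  (1B, 1-aligned)
1..4  -- padding (3B)
4..8  signature  (4B, 4-aligned)
8..12  size  (4B, 4-aligned)
12..20  inode  (8B, 4-aligned)
20..29  offset  (9B, 1-aligned)
29..32  -- tail padding (3B)
sizeof = 32, alignof = 4
data bytes 26, size 32 → padding 6

6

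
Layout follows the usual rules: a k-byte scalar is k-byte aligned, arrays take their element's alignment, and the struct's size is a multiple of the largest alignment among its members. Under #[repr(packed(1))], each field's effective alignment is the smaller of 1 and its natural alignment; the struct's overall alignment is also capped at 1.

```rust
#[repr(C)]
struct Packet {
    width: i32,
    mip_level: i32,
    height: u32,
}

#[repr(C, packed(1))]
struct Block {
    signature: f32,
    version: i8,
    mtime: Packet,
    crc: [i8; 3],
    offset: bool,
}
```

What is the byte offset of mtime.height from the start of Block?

13

Packet: width at 0 (size 4, align 4) → ends 4; mip_level at 4 (size 4, align 4) → ends 8; height at 8 (size 4, align 4) → ends 12; total 12 bytes, alignment 4
signature at 0 (size 4, align 1) → ends 4
version at 4 (size 1, align 1) → ends 5
mtime at 5 (size 12, align 1) → ends 17
within Packet: height at 8
5 + 8 = 13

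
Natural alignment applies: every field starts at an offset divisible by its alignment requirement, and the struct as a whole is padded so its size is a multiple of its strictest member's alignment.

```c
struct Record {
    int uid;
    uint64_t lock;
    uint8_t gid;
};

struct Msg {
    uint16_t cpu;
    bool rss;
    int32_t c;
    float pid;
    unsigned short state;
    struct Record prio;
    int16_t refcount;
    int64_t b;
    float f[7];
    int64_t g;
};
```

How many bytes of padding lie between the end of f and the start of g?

Record: @0: uid [4B, align 4] → 4; +4 pad (align 8); @8: lock [8B, align 8] → 16; @16: gid [1B, align 1] → 17; +7 tail pad (align 8); size 24, align 8
@0: cpu [2B, align 2] → 2
@2: rss [1B, align 1] → 3
+1 pad (align 4)
@4: c [4B, align 4] → 8
@8: pid [4B, align 4] → 12
@12: state [2B, align 2] → 14
+2 pad (align 8)
@16: prio [24B, align 8] → 40
@40: refcount [2B, align 2] → 42
+6 pad (align 8)
@48: b [8B, align 8] → 56
@56: f [28B, align 4] → 84
+4 pad (align 8)
@88: g [8B, align 8] → 96

4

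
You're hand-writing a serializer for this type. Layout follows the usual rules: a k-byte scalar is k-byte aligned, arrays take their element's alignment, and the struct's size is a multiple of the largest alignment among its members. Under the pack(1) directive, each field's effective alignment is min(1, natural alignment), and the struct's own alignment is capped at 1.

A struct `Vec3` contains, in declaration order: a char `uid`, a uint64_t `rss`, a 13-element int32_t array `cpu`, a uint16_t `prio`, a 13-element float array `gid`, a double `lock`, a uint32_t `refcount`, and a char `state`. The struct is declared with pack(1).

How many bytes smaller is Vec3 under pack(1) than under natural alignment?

16

natural layout:
  0..1  uid  (1B, 1-aligned)
  1..8  -- padding (7B)
  8..16  rss  (8B, 8-aligned)
  16..68  cpu  (52B, 4-aligned)
  68..70  prio  (2B, 2-aligned)
  70..72  -- padding (2B)
  72..124  gid  (52B, 4-aligned)
  124..128  -- padding (4B)
  128..136  lock  (8B, 8-aligned)
  136..140  refcount  (4B, 4-aligned)
  140..141  state  (1B, 1-aligned)
  141..144  -- tail padding (3B)
  sizeof = 144, alignof = 8
packed(1) layout:
  0..1  uid  (1B, 1-aligned)
  1..9  rss  (8B, 1-aligned)
  9..61  cpu  (52B, 1-aligned)
  61..63  prio  (2B, 1-aligned)
  63..115  gid  (52B, 1-aligned)
  115..123  lock  (8B, 1-aligned)
  123..127  refcount  (4B, 1-aligned)
  127..128  state  (1B, 1-aligned)
  sizeof = 128, alignof = 1
144 − 128 = 16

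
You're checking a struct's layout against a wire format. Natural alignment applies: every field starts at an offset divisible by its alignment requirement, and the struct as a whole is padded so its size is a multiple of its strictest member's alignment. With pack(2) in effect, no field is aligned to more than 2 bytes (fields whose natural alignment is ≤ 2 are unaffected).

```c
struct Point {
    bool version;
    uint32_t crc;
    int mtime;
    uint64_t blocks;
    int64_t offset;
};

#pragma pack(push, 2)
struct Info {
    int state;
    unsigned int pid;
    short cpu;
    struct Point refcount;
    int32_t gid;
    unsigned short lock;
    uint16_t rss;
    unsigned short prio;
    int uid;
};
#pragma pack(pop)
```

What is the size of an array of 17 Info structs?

Point: 0..1  version  (1B, 1-aligned); 1..4  -- padding (3B); 4..8  crc  (4B, 4-aligned); 8..12  mtime  (4B, 4-aligned); 12..16  -- padding (4B); 16..24  blocks  (8B, 8-aligned); 24..32  offset  (8B, 8-aligned); sizeof = 32, alignof = 8
0..4  state  (4B, 2-aligned)
4..8  pid  (4B, 2-aligned)
8..10  cpu  (2B, 2-aligned)
10..42  refcount  (32B, 2-aligned)
42..46  gid  (4B, 2-aligned)
46..48  lock  (2B, 2-aligned)
48..50  rss  (2B, 2-aligned)
50..52  prio  (2B, 2-aligned)
52..56  uid  (4B, 2-aligned)
sizeof = 56, alignof = 2
array of 17: 17 × 56 = 952

952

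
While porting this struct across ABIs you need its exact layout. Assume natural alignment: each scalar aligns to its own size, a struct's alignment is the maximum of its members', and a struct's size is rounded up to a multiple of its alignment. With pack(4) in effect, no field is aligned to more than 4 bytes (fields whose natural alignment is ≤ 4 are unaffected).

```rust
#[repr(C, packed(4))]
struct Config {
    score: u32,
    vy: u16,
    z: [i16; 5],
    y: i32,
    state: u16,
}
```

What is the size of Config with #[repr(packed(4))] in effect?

24

0..4  score  (4B, 4-aligned)
4..6  vy  (2B, 2-aligned)
6..16  z  (10B, 2-aligned)
16..20  y  (4B, 4-aligned)
20..22  state  (2B, 2-aligned)
22..24  -- tail padding (2B)
sizeof = 24, alignof = 4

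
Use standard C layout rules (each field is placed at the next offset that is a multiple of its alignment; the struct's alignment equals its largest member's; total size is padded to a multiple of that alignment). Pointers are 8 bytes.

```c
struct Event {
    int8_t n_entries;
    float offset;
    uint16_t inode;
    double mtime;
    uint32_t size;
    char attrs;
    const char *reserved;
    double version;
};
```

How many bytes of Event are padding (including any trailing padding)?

12

n_entries at 0 (size 1, align 1) → ends 1
pad 3 to align 4 for offset
offset at 4 (size 4, align 4) → ends 8
inode at 8 (size 2, align 2) → ends 10
pad 6 to align 8 for mtime
mtime at 16 (size 8, align 8) → ends 24
size at 24 (size 4, align 4) → ends 28
attrs at 28 (size 1, align 1) → ends 29
pad 3 to align 8 for reserved
reserved at 32 (size 8, align 8) → ends 40
version at 40 (size 8, align 8) → ends 48
total 48 bytes, alignment 8
data bytes 36, size 48 → padding 12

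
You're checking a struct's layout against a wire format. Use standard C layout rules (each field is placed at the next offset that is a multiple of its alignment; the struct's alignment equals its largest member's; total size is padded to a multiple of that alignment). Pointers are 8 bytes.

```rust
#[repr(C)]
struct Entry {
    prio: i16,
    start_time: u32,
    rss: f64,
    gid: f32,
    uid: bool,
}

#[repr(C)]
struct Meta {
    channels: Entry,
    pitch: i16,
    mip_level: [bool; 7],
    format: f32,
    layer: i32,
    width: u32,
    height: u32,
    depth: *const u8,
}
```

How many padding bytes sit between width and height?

Entry: prio at 0 (size 2, align 2) → ends 2; pad 2 to align 4 for start_time; start_time at 4 (size 4, align 4) → ends 8; rss at 8 (size 8, align 8) → ends 16; gid at 16 (size 4, align 4) → ends 20; uid at 20 (size 1, align 1) → ends 21; tail pad 3 to reach multiple of 8; total 24 bytes, alignment 8
channels at 0 (size 24, align 8) → ends 24
pitch at 24 (size 2, align 2) → ends 26
mip_level at 26 (size 7, align 1) → ends 33
pad 3 to align 4 for format
format at 36 (size 4, align 4) → ends 40
layer at 40 (size 4, align 4) → ends 44
width at 44 (size 4, align 4) → ends 48
height at 48 (size 4, align 4) → ends 52

0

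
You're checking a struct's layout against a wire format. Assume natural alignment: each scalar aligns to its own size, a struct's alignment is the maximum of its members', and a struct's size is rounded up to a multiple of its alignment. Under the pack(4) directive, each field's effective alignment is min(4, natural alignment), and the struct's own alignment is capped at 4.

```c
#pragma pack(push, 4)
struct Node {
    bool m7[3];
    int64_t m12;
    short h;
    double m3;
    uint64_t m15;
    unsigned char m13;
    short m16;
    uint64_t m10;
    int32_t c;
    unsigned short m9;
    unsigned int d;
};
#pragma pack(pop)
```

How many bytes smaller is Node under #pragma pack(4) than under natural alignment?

16

natural layout:
  m7 at 0 (size 3, align 1) → ends 3
  pad 5 to align 8 for m12
  m12 at 8 (size 8, align 8) → ends 16
  h at 16 (size 2, align 2) → ends 18
  pad 6 to align 8 for m3
  m3 at 24 (size 8, align 8) → ends 32
  m15 at 32 (size 8, align 8) → ends 40
  m13 at 40 (size 1, align 1) → ends 41
  pad 1 to align 2 for m16
  m16 at 42 (size 2, align 2) → ends 44
  pad 4 to align 8 for m10
  m10 at 48 (size 8, align 8) → ends 56
  c at 56 (size 4, align 4) → ends 60
  m9 at 60 (size 2, align 2) → ends 62
  pad 2 to align 4 for d
  d at 64 (size 4, align 4) → ends 68
  tail pad 4 to reach multiple of 8
  total 72 bytes, alignment 8
packed(4) layout:
  m7 at 0 (size 3, align 1) → ends 3
  pad 1 to align 4 for m12
  m12 at 4 (size 8, align 4) → ends 12
  h at 12 (size 2, align 2) → ends 14
  pad 2 to align 4 for m3
  m3 at 16 (size 8, align 4) → ends 24
  m15 at 24 (size 8, align 4) → ends 32
  m13 at 32 (size 1, align 1) → ends 33
  pad 1 to align 2 for m16
  m16 at 34 (size 2, align 2) → ends 36
  m10 at 36 (size 8, align 4) → ends 44
  c at 44 (size 4, align 4) → ends 48
  m9 at 48 (size 2, align 2) → ends 50
  pad 2 to align 4 for d
  d at 52 (size 4, align 4) → ends 56
  total 56 bytes, alignment 4
72 − 56 = 16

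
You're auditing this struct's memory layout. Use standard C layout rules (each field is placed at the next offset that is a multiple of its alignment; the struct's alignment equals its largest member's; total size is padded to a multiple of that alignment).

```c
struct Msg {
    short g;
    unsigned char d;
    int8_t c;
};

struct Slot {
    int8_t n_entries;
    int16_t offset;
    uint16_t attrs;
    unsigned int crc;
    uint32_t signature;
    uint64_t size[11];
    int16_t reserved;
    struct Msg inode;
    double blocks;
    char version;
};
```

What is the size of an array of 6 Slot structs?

Msg: @0: g [2B, align 2] → 2; @2: d [1B, align 1] → 3; @3: c [1B, align 1] → 4; size 4, align 2
@0: n_entries [1B, align 1] → 1
+1 pad (align 2)
@2: offset [2B, align 2] → 4
@4: attrs [2B, align 2] → 6
+2 pad (align 4)
@8: crc [4B, align 4] → 12
@12: signature [4B, align 4] → 16
@16: size [88B, align 8] → 104
@104: reserved [2B, align 2] → 106
@106: inode [4B, align 2] → 110
+2 pad (align 8)
@112: blocks [8B, align 8] → 120
@120: version [1B, align 1] → 121
+7 tail pad (align 8)
size 128, align 8
array of 6: 6 × 128 = 768

768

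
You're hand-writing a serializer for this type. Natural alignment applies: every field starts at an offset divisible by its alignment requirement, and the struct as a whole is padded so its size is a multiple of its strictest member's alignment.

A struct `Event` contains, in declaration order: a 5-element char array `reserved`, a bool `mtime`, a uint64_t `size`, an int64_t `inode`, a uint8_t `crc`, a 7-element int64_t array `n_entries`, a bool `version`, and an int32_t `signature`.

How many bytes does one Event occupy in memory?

96

reserved at 0 (size 5, align 1) → ends 5
mtime at 5 (size 1, align 1) → ends 6
pad 2 to align 8 for size
size at 8 (size 8, align 8) → ends 16
inode at 16 (size 8, align 8) → ends 24
crc at 24 (size 1, align 1) → ends 25
pad 7 to align 8 for n_entries
n_entries at 32 (size 56, align 8) → ends 88
version at 88 (size 1, align 1) → ends 89
pad 3 to align 4 for signature
signature at 92 (size 4, align 4) → ends 96
total 96 bytes, alignment 8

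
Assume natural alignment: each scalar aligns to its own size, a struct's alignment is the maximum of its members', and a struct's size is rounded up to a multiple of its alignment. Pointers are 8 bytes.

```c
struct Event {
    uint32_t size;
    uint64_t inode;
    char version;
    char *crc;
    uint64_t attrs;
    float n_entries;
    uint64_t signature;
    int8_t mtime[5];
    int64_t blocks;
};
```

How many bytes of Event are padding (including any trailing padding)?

@0: size [4B, align 4] → 4
+4 pad (align 8)
@8: inode [8B, align 8] → 16
@16: version [1B, align 1] → 17
+7 pad (align 8)
@24: crc [8B, align 8] → 32
@32: attrs [8B, align 8] → 40
@40: n_entries [4B, align 4] → 44
+4 pad (align 8)
@48: signature [8B, align 8] → 56
@56: mtime [5B, align 1] → 61
+3 pad (align 8)
@64: blocks [8B, align 8] → 72
size 72, align 8
data bytes 54, size 72 → padding 18

18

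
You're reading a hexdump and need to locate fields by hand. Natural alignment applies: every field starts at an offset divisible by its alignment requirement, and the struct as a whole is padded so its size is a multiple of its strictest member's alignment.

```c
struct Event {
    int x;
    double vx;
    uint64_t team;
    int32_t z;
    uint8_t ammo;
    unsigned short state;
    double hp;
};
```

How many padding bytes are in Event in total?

5

@0: x [4B, align 4] → 4
+4 pad (align 8)
@8: vx [8B, align 8] → 16
@16: team [8B, align 8] → 24
@24: z [4B, align 4] → 28
@28: ammo [1B, align 1] → 29
+1 pad (align 2)
@30: state [2B, align 2] → 32
@32: hp [8B, align 8] → 40
size 40, align 8
data bytes 35, size 40 → padding 5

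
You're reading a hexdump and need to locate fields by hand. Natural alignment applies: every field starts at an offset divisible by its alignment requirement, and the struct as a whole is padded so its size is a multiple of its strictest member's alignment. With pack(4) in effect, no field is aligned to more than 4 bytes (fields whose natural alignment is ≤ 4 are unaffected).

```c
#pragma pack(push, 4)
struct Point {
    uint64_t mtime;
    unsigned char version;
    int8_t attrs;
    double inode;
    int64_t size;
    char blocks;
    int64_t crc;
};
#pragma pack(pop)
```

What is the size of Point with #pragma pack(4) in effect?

40

mtime at 0 (size 8, align 4) → ends 8
version at 8 (size 1, align 1) → ends 9
attrs at 9 (size 1, align 1) → ends 10
pad 2 to align 4 for inode
inode at 12 (size 8, align 4) → ends 20
size at 20 (size 8, align 4) → ends 28
blocks at 28 (size 1, align 1) → ends 29
pad 3 to align 4 for crc
crc at 32 (size 8, align 4) → ends 40
total 40 bytes, alignment 4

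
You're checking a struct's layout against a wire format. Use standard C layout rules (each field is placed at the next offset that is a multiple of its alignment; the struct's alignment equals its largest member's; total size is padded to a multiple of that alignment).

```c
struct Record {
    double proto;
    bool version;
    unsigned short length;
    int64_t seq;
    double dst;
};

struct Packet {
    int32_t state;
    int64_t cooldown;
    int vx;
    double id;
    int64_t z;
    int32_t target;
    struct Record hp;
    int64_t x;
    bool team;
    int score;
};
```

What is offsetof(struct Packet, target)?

Record: proto at 0 (size 8, align 8) → ends 8; version at 8 (size 1, align 1) → ends 9; pad 1 to align 2 for length; length at 10 (size 2, align 2) → ends 12; pad 4 to align 8 for seq; seq at 16 (size 8, align 8) → ends 24; dst at 24 (size 8, align 8) → ends 32; total 32 bytes, alignment 8
state at 0 (size 4, align 4) → ends 4
pad 4 to align 8 for cooldown
cooldown at 8 (size 8, align 8) → ends 16
vx at 16 (size 4, align 4) → ends 20
pad 4 to align 8 for id
id at 24 (size 8, align 8) → ends 32
z at 32 (size 8, align 8) → ends 40
target at 40 (size 4, align 4) → ends 44

40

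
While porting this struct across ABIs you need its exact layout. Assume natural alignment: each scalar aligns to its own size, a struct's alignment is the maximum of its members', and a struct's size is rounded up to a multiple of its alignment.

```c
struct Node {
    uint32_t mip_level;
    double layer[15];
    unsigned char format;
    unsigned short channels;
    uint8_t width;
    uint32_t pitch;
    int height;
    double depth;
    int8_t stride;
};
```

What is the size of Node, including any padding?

160

0..4  mip_level  (4B, 4-aligned)
4..8  -- padding (4B)
8..128  layer  (120B, 8-aligned)
128..129  format  (1B, 1-aligned)
129..130  -- padding (1B)
130..132  channels  (2B, 2-aligned)
132..133  width  (1B, 1-aligned)
133..136  -- padding (3B)
136..140  pitch  (4B, 4-aligned)
140..144  height  (4B, 4-aligned)
144..152  depth  (8B, 8-aligned)
152..153  stride  (1B, 1-aligned)
153..160  -- tail padding (7B)
sizeof = 160, alignof = 8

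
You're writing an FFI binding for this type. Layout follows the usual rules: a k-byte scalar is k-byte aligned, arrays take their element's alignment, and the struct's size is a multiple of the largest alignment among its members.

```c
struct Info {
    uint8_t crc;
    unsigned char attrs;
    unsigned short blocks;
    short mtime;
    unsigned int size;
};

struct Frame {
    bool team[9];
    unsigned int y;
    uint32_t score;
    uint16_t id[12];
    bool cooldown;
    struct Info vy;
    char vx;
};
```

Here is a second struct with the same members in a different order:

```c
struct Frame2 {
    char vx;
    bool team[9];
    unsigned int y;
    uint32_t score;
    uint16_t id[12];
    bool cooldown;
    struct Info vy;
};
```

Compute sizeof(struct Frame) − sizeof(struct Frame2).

Info: 0..1  crc  (1B, 1-aligned); 1..2  attrs  (1B, 1-aligned); 2..4  blocks  (2B, 2-aligned); 4..6  mtime  (2B, 2-aligned); 6..8  -- padding (2B); 8..12  size  (4B, 4-aligned); sizeof = 12, alignof = 4
0..9  team  (9B, 1-aligned)
9..12  -- padding (3B)
12..16  y  (4B, 4-aligned)
16..20  score  (4B, 4-aligned)
20..44  id  (24B, 2-aligned)
44..45  cooldown  (1B, 1-aligned)
45..48  -- padding (3B)
48..60  vy  (12B, 4-aligned)
60..61  vx  (1B, 1-aligned)
61..64  -- tail padding (3B)
sizeof = 64, alignof = 4
— Frame2 —
0..1  vx  (1B, 1-aligned)
1..10  team  (9B, 1-aligned)
10..12  -- padding (2B)
12..16  y  (4B, 4-aligned)
16..20  score  (4B, 4-aligned)
20..44  id  (24B, 2-aligned)
44..45  cooldown  (1B, 1-aligned)
45..48  -- padding (3B)
48..60  vy  (12B, 4-aligned)
sizeof = 60, alignof = 4
64 − 60 = 4

4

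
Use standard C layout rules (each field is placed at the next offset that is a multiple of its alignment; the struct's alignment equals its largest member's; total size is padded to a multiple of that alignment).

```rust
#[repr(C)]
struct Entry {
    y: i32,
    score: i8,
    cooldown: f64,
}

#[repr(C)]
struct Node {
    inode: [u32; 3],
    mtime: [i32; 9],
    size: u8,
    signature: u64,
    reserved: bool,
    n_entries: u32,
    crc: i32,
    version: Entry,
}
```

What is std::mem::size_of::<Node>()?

96

Entry: 0..4  y  (4B, 4-aligned); 4..5  score  (1B, 1-aligned); 5..8  -- padding (3B); 8..16  cooldown  (8B, 8-aligned); sizeof = 16, alignof = 8
0..12  inode  (12B, 4-aligned)
12..48  mtime  (36B, 4-aligned)
48..49  size  (1B, 1-aligned)
49..56  -- padding (7B)
56..64  signature  (8B, 8-aligned)
64..65  reserved  (1B, 1-aligned)
65..68  -- padding (3B)
68..72  n_entries  (4B, 4-aligned)
72..76  crc  (4B, 4-aligned)
76..80  -- padding (4B)
80..96  version  (16B, 8-aligned)
sizeof = 96, alignof = 8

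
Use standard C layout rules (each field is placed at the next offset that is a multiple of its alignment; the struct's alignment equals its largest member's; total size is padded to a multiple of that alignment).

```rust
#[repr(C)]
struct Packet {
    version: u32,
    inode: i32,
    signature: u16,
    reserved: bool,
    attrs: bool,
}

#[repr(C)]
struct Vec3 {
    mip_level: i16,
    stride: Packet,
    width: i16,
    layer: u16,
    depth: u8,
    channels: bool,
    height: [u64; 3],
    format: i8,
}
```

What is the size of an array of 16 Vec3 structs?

Packet: 0..4  version  (4B, 4-aligned); 4..8  inode  (4B, 4-aligned); 8..10  signature  (2B, 2-aligned); 10..11  reserved  (1B, 1-aligned); 11..12  attrs  (1B, 1-aligned); sizeof = 12, alignof = 4
0..2  mip_level  (2B, 2-aligned)
2..4  -- padding (2B)
4..16  stride  (12B, 4-aligned)
16..18  width  (2B, 2-aligned)
18..20  layer  (2B, 2-aligned)
20..21  depth  (1B, 1-aligned)
21..22  channels  (1B, 1-aligned)
22..24  -- padding (2B)
24..48  height  (24B, 8-aligned)
48..49  format  (1B, 1-aligned)
49..56  -- tail padding (7B)
sizeof = 56, alignof = 8
array of 16: 16 × 56 = 896

896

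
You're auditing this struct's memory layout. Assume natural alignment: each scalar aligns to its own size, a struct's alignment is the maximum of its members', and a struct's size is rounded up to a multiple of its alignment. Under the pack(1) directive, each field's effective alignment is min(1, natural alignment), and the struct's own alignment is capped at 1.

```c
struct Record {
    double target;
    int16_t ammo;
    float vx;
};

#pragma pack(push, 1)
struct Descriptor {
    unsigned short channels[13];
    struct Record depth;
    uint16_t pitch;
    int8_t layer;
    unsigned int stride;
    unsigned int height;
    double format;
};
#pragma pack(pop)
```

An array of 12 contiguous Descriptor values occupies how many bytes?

732

Record: 0..8  target  (8B, 8-aligned); 8..10  ammo  (2B, 2-aligned); 10..12  -- padding (2B); 12..16  vx  (4B, 4-aligned); sizeof = 16, alignof = 8
0..26  channels  (26B, 1-aligned)
26..42  depth  (16B, 1-aligned)
42..44  pitch  (2B, 1-aligned)
44..45  layer  (1B, 1-aligned)
45..49  stride  (4B, 1-aligned)
49..53  height  (4B, 1-aligned)
53..61  format  (8B, 1-aligned)
sizeof = 61, alignof = 1
array of 12: 12 × 61 = 732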